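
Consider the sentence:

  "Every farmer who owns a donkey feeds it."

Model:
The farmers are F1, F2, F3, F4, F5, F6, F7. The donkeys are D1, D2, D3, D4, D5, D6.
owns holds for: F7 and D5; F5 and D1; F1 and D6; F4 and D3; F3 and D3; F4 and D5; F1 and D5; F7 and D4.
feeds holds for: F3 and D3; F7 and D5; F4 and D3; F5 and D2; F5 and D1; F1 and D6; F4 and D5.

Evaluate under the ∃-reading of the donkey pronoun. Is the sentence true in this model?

"it" takes "a donkey" as antecedent — a donkey pronoun bound across the clause boundary.
Weak reading: every farmer f with some owns-donkey has at least one owns-donkey d such that feeds(f,d).
Per farmer: F1:✓  F3:✓  F4:✓  F5:✓  F7:✓
Every farmer in the restrictor has a witness.

True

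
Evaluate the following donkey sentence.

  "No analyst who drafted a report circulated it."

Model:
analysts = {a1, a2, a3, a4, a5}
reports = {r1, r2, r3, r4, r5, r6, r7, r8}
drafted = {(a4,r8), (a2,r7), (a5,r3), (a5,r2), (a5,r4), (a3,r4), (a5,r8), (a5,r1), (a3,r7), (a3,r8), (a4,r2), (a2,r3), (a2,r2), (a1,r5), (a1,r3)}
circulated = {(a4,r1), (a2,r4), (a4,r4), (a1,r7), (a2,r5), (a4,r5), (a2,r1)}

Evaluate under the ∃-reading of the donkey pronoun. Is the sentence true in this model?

"it" takes "a report" as antecedent — a donkey pronoun bound across the clause boundary.
Truth condition: for no (a,r) with drafted(a,r) does circulated(a,r) hold.
Restrictor pairs — does the scope hold? (a1,r3):fails  (a1,r5):fails  (a2,r2):fails  (a2,r3):fails  (a2,r7):fails  (a3,r4):fails  (a3,r7):fails  (a3,r8):fails  (a4,r2):fails  (a4,r8):fails  (a5,r1):fails  (a5,r2):fails  (a5,r3):fails  (a5,r4):fails  (a5,r8):fails
Scope holds for no restrictor pair, so the sentence is true.

True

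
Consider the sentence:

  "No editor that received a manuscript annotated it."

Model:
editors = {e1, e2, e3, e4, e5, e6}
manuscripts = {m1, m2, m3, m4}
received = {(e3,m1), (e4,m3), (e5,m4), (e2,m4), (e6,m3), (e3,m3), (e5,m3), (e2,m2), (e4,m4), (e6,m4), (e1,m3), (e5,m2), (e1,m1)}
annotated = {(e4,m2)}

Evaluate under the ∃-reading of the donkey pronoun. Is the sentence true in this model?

"it" takes "a manuscript" as antecedent — a donkey pronoun bound across the clause boundary.
Truth condition: for no (e,m) with received(e,m) does annotated(e,m) hold.
Restrictor pairs — does the scope hold? (e1,m1):fails  (e1,m3):fails  (e2,m2):fails  (e2,m4):fails  (e3,m1):fails  (e3,m3):fails  (e4,m3):fails  (e4,m4):fails  (e5,m2):fails  (e5,m3):fails  (e5,m4):fails  (e6,m3):fails  (e6,m4):fails
Scope holds for no restrictor pair, so the sentence is true.

True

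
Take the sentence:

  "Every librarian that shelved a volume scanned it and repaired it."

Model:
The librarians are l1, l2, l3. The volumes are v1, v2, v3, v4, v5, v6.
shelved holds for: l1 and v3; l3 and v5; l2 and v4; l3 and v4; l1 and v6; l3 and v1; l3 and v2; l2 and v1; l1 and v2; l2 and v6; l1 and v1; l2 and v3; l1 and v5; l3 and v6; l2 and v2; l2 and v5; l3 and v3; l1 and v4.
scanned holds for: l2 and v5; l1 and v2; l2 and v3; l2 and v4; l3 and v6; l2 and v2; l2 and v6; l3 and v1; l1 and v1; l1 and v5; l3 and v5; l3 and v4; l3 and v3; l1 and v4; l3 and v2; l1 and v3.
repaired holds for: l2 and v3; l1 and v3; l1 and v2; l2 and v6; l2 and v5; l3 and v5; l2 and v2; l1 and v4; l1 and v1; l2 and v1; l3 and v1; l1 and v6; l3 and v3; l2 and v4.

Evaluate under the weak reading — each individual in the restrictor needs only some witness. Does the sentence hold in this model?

True

"it" takes "a volume" as antecedent — a donkey pronoun bound across the clause boundary.
Weak reading: every librarian l with some shelved-volume has at least one shelved-volume v such that scanned(l,v) ∧ repaired(l,v).
Per librarian: l1:✓  l2:✓  l3:✓
Every librarian in the restrictor has a witness.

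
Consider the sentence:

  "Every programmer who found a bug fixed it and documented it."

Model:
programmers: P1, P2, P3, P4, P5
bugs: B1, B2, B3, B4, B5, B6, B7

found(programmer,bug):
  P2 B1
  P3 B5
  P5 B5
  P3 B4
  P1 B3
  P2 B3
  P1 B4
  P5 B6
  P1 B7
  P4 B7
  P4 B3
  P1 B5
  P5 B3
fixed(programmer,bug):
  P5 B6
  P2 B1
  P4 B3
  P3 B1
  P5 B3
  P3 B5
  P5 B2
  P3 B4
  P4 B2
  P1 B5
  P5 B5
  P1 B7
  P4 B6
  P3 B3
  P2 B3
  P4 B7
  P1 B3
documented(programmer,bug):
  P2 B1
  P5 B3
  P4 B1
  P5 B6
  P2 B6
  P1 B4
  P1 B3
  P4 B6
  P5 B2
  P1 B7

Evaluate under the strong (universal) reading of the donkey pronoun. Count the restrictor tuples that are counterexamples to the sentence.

8

"it" takes "a bug" as antecedent — a donkey pronoun bound across the clause boundary.
Strong reading: for every (p,b) with found(p,b), fixed(p,b) ∧ documented(p,b).
Restrictor pairs: (P1,B3) ✓  (P1,B4) ✗  (P1,B5) ✗  (P1,B7) ✓  (P2,B1) ✓  (P2,B3) ✗  (P3,B4) ✗  (P3,B5) ✗  (P4,B3) ✗  (P4,B7) ✗  (P5,B3) ✓  (P5,B5) ✗  (P5,B6) ✓
Counterexamples (restrictor pairs failing the scope): 8.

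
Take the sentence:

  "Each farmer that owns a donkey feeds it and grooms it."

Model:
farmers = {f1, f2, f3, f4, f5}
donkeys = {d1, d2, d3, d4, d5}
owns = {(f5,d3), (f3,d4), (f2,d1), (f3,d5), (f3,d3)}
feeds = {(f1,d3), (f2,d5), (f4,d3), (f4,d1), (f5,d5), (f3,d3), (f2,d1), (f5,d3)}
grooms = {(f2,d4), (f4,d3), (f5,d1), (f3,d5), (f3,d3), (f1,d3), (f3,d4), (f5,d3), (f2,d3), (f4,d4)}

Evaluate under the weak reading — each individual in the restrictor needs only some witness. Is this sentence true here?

False

"it" takes "a donkey" as antecedent — a donkey pronoun bound across the clause boundary.
Weak reading: every farmer f with some owns-donkey has at least one owns-donkey d such that feeds(f,d) ∧ grooms(f,d).
Per farmer: f2:✗  f3:✓  f5:✓
f2 has no witness among its owns-donkeys.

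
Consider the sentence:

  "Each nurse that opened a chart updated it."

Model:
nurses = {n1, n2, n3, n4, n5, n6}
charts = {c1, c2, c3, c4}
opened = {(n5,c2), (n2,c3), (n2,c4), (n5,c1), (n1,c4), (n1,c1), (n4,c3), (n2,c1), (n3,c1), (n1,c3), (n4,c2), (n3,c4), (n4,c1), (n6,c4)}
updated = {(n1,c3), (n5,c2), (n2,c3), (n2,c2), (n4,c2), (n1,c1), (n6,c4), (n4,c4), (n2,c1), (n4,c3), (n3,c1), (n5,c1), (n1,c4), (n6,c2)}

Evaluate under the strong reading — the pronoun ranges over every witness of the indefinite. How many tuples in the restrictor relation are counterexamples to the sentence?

3

"it" takes "a chart" as antecedent — a donkey pronoun bound across the clause boundary.
Strong reading: for every (n,c) with opened(n,c), updated(n,c).
Restrictor pairs: (n1,c1) ✓  (n1,c3) ✓  (n1,c4) ✓  (n2,c1) ✓  (n2,c3) ✓  (n2,c4) ✗  (n3,c1) ✓  (n3,c4) ✗  (n4,c1) ✗  (n4,c2) ✓  (n4,c3) ✓  (n5,c1) ✓  (n5,c2) ✓  (n6,c4) ✓
Counterexamples (restrictor pairs failing the scope): 3.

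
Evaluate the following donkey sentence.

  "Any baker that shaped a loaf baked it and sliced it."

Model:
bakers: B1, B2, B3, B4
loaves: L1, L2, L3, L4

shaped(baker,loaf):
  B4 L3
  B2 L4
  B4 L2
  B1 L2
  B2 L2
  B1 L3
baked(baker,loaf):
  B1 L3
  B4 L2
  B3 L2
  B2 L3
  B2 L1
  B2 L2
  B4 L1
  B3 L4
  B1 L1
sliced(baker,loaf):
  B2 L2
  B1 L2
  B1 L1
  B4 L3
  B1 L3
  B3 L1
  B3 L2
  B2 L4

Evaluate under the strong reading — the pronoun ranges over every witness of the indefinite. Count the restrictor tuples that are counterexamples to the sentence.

"it" takes "a loaf" as antecedent — a donkey pronoun bound across the clause boundary.
Strong reading: for every (b,l) with shaped(b,l), baked(b,l) ∧ sliced(b,l).
Restrictor pairs: (B1,L2) ✗  (B1,L3) ✓  (B2,L2) ✓  (B2,L4) ✗  (B4,L2) ✗  (B4,L3) ✗
Counterexamples (restrictor pairs failing the scope): 4.

4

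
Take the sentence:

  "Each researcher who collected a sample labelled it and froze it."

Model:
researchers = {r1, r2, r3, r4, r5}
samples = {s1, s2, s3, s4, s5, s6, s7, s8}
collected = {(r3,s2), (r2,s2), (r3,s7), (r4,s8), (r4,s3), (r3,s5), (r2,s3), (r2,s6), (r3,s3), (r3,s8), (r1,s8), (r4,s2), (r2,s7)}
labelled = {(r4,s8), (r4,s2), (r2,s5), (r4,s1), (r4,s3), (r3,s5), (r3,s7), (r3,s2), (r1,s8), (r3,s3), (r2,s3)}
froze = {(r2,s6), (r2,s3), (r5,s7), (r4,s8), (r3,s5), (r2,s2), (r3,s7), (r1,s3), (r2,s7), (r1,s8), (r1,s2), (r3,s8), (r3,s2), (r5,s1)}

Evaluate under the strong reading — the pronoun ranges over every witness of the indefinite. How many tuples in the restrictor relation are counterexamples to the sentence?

7

"it" takes "a sample" as antecedent — a donkey pronoun bound across the clause boundary.
Strong reading: for every (r,s) with collected(r,s), labelled(r,s) ∧ froze(r,s).
Restrictor pairs: (r1,s8) ✓  (r2,s2) ✗  (r2,s3) ✓  (r2,s6) ✗  (r2,s7) ✗  (r3,s2) ✓  (r3,s3) ✗  (r3,s5) ✓  (r3,s7) ✓  (r3,s8) ✗  (r4,s2) ✗  (r4,s3) ✗  (r4,s8) ✓
Counterexamples (restrictor pairs failing the scope): 7.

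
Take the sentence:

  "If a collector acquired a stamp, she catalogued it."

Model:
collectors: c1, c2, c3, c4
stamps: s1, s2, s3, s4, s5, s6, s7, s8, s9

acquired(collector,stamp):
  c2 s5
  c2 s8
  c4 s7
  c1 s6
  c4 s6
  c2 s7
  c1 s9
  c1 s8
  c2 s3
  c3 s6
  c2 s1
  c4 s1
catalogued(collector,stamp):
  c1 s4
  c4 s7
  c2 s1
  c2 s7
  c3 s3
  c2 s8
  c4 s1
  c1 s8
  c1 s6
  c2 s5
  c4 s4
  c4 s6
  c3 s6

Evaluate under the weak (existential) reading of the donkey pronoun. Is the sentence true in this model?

"it" takes "a stamp" as antecedent — a donkey pronoun bound across the clause boundary.
Weak reading: every collector c with some acquired-stamp has at least one acquired-stamp s such that catalogued(c,s).
Per collector: c1:✓  c2:✓  c3:✓  c4:✓
Every collector in the restrictor has a witness.

True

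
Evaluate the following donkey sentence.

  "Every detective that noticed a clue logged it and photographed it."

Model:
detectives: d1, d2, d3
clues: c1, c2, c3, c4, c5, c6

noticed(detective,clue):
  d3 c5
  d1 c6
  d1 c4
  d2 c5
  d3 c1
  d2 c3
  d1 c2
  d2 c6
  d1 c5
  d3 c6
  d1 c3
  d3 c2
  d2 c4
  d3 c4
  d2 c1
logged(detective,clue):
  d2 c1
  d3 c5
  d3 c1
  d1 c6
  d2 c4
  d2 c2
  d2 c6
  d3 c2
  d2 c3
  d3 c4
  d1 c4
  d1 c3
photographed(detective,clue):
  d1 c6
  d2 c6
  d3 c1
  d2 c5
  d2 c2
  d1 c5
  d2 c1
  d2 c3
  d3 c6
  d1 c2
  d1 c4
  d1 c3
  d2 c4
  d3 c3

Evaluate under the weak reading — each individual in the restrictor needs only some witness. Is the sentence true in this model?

"it" takes "a clue" as antecedent — a donkey pronoun bound across the clause boundary.
Weak reading: every detective d with some noticed-clue has at least one noticed-clue c such that logged(d,c) ∧ photographed(d,c).
Per detective: d1:✓  d2:✓  d3:✓
Every detective in the restrictor has a witness.

True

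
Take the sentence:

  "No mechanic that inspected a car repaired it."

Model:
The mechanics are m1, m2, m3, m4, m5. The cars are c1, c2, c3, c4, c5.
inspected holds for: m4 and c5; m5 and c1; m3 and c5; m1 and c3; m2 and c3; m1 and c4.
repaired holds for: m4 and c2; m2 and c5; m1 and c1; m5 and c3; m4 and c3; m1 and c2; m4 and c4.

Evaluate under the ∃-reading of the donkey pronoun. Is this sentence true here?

True

"it" takes "a car" as antecedent — a donkey pronoun bound across the clause boundary.
Truth condition: for no (m,c) with inspected(m,c) does repaired(m,c) hold.
Restrictor pairs — does the scope hold? (m1,c3):fails  (m1,c4):fails  (m2,c3):fails  (m3,c5):fails  (m4,c5):fails  (m5,c1):fails
Scope holds for no restrictor pair, so the sentence is true.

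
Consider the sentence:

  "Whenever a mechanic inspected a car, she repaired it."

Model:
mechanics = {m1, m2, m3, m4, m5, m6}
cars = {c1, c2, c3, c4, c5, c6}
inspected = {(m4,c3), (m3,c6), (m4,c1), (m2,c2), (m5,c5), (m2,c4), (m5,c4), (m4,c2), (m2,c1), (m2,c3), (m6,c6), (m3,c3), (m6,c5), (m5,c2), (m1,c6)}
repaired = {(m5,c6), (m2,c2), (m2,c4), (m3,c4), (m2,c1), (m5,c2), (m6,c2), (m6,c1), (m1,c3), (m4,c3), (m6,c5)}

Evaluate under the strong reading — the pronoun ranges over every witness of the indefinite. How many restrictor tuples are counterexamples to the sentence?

9

"it" takes "a car" as antecedent — a donkey pronoun bound across the clause boundary.
Strong reading: for every (m,c) with inspected(m,c), repaired(m,c).
Restrictor pairs: (m1,c6) ✗  (m2,c1) ✓  (m2,c2) ✓  (m2,c3) ✗  (m2,c4) ✓  (m3,c3) ✗  (m3,c6) ✗  (m4,c1) ✗  (m4,c2) ✗  (m4,c3) ✓  (m5,c2) ✓  (m5,c4) ✗  (m5,c5) ✗  (m6,c5) ✓  (m6,c6) ✗
Counterexamples (restrictor pairs failing the scope): 9.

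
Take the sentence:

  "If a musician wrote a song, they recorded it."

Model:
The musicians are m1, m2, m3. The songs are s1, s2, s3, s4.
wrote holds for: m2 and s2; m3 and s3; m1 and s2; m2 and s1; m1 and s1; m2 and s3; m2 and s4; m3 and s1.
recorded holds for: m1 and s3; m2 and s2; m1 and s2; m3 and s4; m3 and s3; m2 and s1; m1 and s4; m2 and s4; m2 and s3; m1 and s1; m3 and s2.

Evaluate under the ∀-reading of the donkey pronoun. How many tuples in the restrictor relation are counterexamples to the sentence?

1

"it" takes "a song" as antecedent — a donkey pronoun bound across the clause boundary.
Strong reading: for every (m,s) with wrote(m,s), recorded(m,s).
Restrictor pairs: (m1,s1) ✓  (m1,s2) ✓  (m2,s1) ✓  (m2,s2) ✓  (m2,s3) ✓  (m2,s4) ✓  (m3,s1) ✗  (m3,s3) ✓
Counterexamples (restrictor pairs failing the scope): 1.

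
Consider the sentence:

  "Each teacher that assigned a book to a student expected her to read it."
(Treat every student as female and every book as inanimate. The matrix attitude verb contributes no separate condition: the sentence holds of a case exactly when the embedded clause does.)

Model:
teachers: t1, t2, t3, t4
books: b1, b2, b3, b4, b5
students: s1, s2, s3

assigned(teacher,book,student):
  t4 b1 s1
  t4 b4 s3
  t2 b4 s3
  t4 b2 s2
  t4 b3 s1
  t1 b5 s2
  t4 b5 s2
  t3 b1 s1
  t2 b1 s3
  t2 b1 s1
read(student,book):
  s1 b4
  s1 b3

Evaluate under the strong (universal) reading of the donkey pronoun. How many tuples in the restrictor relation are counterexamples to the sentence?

9

"her" takes "a student" as antecedent and "it" takes "a book"; both are donkey pronouns co-varying with the restrictor.
Strong reading: for every (t,b,s) with assigned(t,b,s), read(s,b).
Restrictor triples: (t1,b5,s2)→read(s2,b5) ✗  (t2,b1,s1)→read(s1,b1) ✗  (t2,b1,s3)→read(s3,b1) ✗  (t2,b4,s3)→read(s3,b4) ✗  (t3,b1,s1)→read(s1,b1) ✗  (t4,b1,s1)→read(s1,b1) ✗  (t4,b2,s2)→read(s2,b2) ✗  (t4,b3,s1)→read(s1,b3) ✓  (t4,b4,s3)→read(s3,b4) ✗  (t4,b5,s2)→read(s2,b5) ✗
Counterexamples (restrictor triples failing the scope): 9.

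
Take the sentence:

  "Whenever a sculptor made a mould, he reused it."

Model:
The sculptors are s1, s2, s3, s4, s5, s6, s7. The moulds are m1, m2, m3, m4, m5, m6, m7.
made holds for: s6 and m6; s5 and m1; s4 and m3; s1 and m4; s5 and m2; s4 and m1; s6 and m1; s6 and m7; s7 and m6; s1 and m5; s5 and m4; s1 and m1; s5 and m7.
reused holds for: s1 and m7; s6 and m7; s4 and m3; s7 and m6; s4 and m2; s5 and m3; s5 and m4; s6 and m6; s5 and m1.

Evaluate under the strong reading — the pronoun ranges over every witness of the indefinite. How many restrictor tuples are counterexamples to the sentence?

7

"it" takes "a mould" as antecedent — a donkey pronoun bound across the clause boundary.
Strong reading: for every (s,m) with made(s,m), reused(s,m).
Restrictor pairs: (s1,m1) ✗  (s1,m4) ✗  (s1,m5) ✗  (s4,m1) ✗  (s4,m3) ✓  (s5,m1) ✓  (s5,m2) ✗  (s5,m4) ✓  (s5,m7) ✗  (s6,m1) ✗  (s6,m6) ✓  (s6,m7) ✓  (s7,m6) ✓
Counterexamples (restrictor pairs failing the scope): 7.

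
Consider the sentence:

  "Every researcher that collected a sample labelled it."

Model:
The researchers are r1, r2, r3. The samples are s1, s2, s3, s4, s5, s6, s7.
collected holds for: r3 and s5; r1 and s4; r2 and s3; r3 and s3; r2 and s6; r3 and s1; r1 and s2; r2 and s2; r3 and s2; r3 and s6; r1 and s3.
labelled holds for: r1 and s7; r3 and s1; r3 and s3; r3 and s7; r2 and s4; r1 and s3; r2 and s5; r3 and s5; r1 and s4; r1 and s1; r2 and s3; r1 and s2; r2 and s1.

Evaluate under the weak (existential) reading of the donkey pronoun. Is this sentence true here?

True

"it" takes "a sample" as antecedent — a donkey pronoun bound across the clause boundary.
Weak reading: every researcher r with some collected-sample has at least one collected-sample s such that labelled(r,s).
Per researcher: r1:✓  r2:✓  r3:✓
Every researcher in the restrictor has a witness.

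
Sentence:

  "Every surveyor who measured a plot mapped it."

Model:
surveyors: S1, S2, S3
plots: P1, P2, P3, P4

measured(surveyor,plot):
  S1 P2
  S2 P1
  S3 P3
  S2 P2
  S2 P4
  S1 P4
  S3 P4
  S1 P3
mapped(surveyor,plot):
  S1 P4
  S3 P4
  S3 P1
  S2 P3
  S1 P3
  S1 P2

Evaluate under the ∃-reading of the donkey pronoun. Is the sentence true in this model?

"it" takes "a plot" as antecedent — a donkey pronoun bound across the clause boundary.
Weak reading: every surveyor s with some measured-plot has at least one measured-plot p such that mapped(s,p).
Per surveyor: S1:✓  S2:✗  S3:✓
S2 has no witness among its measured-plots.

False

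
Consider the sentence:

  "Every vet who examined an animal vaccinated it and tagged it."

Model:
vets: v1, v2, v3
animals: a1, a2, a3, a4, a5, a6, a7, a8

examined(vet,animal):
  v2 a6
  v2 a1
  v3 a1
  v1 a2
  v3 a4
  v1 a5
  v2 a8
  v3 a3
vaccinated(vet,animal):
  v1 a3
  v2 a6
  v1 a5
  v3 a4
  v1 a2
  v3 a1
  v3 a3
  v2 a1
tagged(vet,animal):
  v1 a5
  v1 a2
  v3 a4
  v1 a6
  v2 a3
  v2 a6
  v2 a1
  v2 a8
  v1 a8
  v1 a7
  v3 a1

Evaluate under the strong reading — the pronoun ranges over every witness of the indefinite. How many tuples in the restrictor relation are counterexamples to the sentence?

2

"it" takes "an animal" as antecedent — a donkey pronoun bound across the clause boundary.
Strong reading: for every (v,a) with examined(v,a), vaccinated(v,a) ∧ tagged(v,a).
Restrictor pairs: (v1,a2) ✓  (v1,a5) ✓  (v2,a1) ✓  (v2,a6) ✓  (v2,a8) ✗  (v3,a1) ✓  (v3,a3) ✗  (v3,a4) ✓
Counterexamples (restrictor pairs failing the scope): 2.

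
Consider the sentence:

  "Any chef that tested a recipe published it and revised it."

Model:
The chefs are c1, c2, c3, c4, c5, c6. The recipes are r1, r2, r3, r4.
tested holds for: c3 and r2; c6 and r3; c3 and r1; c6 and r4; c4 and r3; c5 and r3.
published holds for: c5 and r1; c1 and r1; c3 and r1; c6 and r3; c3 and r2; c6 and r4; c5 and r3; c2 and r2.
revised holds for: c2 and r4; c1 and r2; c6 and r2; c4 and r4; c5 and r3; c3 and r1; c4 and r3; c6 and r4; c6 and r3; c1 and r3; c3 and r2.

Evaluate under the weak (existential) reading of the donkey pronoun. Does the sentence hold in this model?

"it" takes "a recipe" as antecedent — a donkey pronoun bound across the clause boundary.
Weak reading: every chef c with some tested-recipe has at least one tested-recipe r such that published(c,r) ∧ revised(c,r).
Per chef: c3:✓  c4:✗  c5:✓  c6:✓
c4 has no witness among its tested-recipes.

False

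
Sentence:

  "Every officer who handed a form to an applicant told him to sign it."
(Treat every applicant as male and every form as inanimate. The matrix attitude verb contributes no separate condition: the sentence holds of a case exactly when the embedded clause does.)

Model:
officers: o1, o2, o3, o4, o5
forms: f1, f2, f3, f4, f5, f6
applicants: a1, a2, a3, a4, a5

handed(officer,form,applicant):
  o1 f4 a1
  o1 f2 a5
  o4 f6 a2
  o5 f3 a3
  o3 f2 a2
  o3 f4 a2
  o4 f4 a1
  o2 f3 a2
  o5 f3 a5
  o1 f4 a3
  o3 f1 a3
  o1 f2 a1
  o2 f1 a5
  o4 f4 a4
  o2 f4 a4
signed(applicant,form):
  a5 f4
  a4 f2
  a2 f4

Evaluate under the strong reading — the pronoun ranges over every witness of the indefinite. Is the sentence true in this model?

"him" takes "an applicant" as antecedent and "it" takes "a form"; both are donkey pronouns co-varying with the restrictor.
Strong reading: for every (o,f,a) with handed(o,f,a), signed(a,f).
Restrictor triples: (o1,f2,a1)→signed(a1,f2) ✗  (o1,f2,a5)→signed(a5,f2) ✗  (o1,f4,a1)→signed(a1,f4) ✗  (o1,f4,a3)→signed(a3,f4) ✗  (o2,f1,a5)→signed(a5,f1) ✗  (o2,f3,a2)→signed(a2,f3) ✗  (o2,f4,a4)→signed(a4,f4) ✗  (o3,f1,a3)→signed(a3,f1) ✗  (o3,f2,a2)→signed(a2,f2) ✗  (o3,f4,a2)→signed(a2,f4) ✓  (o4,f4,a1)→signed(a1,f4) ✗  (o4,f4,a4)→signed(a4,f4) ✗  (o4,f6,a2)→signed(a2,f6) ✗  (o5,f3,a3)→signed(a3,f3) ✗  (o5,f3,a5)→signed(a5,f3) ✗
Counterexample: (o1,f2,a1) — signed(a1,f2) does not hold.

False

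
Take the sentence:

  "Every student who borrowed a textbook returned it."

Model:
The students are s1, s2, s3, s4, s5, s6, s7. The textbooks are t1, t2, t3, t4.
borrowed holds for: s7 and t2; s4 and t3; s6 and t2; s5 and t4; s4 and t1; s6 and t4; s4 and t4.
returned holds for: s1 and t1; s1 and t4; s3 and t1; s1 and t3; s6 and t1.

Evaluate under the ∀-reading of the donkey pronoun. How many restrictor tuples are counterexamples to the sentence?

7

"it" takes "a textbook" as antecedent — a donkey pronoun bound across the clause boundary.
Strong reading: for every (s,t) with borrowed(s,t), returned(s,t).
Restrictor pairs: (s4,t1) ✗  (s4,t3) ✗  (s4,t4) ✗  (s5,t4) ✗  (s6,t2) ✗  (s6,t4) ✗  (s7,t2) ✗
Counterexamples (restrictor pairs failing the scope): 7.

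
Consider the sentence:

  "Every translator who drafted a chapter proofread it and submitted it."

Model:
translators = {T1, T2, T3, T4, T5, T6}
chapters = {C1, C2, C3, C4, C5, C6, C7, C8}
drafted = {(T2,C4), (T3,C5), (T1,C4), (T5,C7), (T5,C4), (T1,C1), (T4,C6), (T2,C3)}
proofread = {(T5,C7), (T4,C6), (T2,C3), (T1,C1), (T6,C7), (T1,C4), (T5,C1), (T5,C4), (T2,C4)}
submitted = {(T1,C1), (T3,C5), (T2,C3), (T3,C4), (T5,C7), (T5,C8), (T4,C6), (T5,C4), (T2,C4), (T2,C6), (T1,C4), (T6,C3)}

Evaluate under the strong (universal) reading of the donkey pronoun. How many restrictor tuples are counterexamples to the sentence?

1

"it" takes "a chapter" as antecedent — a donkey pronoun bound across the clause boundary.
Strong reading: for every (t,c) with drafted(t,c), proofread(t,c) ∧ submitted(t,c).
Restrictor pairs: (T1,C1) ✓  (T1,C4) ✓  (T2,C3) ✓  (T2,C4) ✓  (T3,C5) ✗  (T4,C6) ✓  (T5,C4) ✓  (T5,C7) ✓
Counterexamples (restrictor pairs failing the scope): 1.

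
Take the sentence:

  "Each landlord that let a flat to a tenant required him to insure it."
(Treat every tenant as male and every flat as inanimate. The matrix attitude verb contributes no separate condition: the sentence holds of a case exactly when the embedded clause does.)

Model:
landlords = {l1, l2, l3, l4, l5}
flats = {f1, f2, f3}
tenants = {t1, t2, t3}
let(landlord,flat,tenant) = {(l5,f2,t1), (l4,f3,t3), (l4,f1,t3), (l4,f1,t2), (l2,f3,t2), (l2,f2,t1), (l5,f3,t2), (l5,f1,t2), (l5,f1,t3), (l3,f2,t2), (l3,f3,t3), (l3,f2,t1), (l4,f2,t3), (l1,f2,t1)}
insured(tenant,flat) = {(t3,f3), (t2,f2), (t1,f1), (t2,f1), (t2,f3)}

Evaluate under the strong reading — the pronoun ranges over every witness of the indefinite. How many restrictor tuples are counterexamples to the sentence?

7

"him" takes "a tenant" as antecedent and "it" takes "a flat"; both are donkey pronouns co-varying with the restrictor.
Strong reading: for every (l,f,t) with let(l,f,t), insured(t,f).
Restrictor triples: (l1,f2,t1)→insured(t1,f2) ✗  (l2,f2,t1)→insured(t1,f2) ✗  (l2,f3,t2)→insured(t2,f3) ✓  (l3,f2,t1)→insured(t1,f2) ✗  (l3,f2,t2)→insured(t2,f2) ✓  (l3,f3,t3)→insured(t3,f3) ✓  (l4,f1,t2)→insured(t2,f1) ✓  (l4,f1,t3)→insured(t3,f1) ✗  (l4,f2,t3)→insured(t3,f2) ✗  (l4,f3,t3)→insured(t3,f3) ✓  (l5,f1,t2)→insured(t2,f1) ✓  (l5,f1,t3)→insured(t3,f1) ✗  (l5,f2,t1)→insured(t1,f2) ✗  (l5,f3,t2)→insured(t2,f3) ✓
Counterexamples (restrictor triples failing the scope): 7.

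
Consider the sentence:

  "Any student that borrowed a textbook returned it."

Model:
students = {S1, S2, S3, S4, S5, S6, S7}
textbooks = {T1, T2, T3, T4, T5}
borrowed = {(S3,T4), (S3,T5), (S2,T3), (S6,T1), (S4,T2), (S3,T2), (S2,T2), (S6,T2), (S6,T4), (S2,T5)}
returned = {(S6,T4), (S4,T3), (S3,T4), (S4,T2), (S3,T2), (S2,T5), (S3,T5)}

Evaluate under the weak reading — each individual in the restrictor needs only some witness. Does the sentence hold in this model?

True

"it" takes "a textbook" as antecedent — a donkey pronoun bound across the clause boundary.
Weak reading: every student s with some borrowed-textbook has at least one borrowed-textbook t such that returned(s,t).
Per student: S2:✓  S3:✓  S4:✓  S6:✓
Every student in the restrictor has a witness.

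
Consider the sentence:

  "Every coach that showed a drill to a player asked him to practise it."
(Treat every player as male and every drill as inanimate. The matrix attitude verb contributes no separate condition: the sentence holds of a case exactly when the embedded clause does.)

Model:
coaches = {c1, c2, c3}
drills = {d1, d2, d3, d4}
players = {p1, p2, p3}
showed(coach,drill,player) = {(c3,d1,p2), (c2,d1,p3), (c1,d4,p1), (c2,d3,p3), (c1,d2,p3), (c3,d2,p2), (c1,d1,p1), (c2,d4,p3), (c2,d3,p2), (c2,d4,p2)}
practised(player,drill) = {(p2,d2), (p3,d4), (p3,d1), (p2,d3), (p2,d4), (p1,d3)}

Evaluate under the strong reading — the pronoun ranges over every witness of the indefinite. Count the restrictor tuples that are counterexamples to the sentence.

"him" takes "a player" as antecedent and "it" takes "a drill"; both are donkey pronouns co-varying with the restrictor.
Strong reading: for every (c,d,p) with showed(c,d,p), practised(p,d).
Restrictor triples: (c1,d1,p1)→practised(p1,d1) ✗  (c1,d2,p3)→practised(p3,d2) ✗  (c1,d4,p1)→practised(p1,d4) ✗  (c2,d1,p3)→practised(p3,d1) ✓  (c2,d3,p2)→practised(p2,d3) ✓  (c2,d3,p3)→practised(p3,d3) ✗  (c2,d4,p2)→practised(p2,d4) ✓  (c2,d4,p3)→practised(p3,d4) ✓  (c3,d1,p2)→practised(p2,d1) ✗  (c3,d2,p2)→practised(p2,d2) ✓
Counterexamples (restrictor triples failing the scope): 5.

5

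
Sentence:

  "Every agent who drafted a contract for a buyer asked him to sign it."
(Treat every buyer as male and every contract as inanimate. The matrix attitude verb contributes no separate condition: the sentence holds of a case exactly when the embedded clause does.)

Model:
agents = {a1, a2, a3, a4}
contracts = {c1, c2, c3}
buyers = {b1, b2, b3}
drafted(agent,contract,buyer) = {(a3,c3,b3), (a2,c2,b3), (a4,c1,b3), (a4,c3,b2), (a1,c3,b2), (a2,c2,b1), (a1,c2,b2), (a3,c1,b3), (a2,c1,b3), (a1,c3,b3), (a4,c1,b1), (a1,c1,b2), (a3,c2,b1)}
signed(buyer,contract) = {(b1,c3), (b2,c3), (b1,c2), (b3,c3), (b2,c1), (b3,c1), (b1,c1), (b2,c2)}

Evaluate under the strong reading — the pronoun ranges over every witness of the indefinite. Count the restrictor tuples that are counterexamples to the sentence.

"him" takes "a buyer" as antecedent and "it" takes "a contract"; both are donkey pronouns co-varying with the restrictor.
Strong reading: for every (a,c,b) with drafted(a,c,b), signed(b,c).
Restrictor triples: (a1,c1,b2)→signed(b2,c1) ✓  (a1,c2,b2)→signed(b2,c2) ✓  (a1,c3,b2)→signed(b2,c3) ✓  (a1,c3,b3)→signed(b3,c3) ✓  (a2,c1,b3)→signed(b3,c1) ✓  (a2,c2,b1)→signed(b1,c2) ✓  (a2,c2,b3)→signed(b3,c2) ✗  (a3,c1,b3)→signed(b3,c1) ✓  (a3,c2,b1)→signed(b1,c2) ✓  (a3,c3,b3)→signed(b3,c3) ✓  (a4,c1,b1)→signed(b1,c1) ✓  (a4,c1,b3)→signed(b3,c1) ✓  (a4,c3,b2)→signed(b2,c3) ✓
Counterexamples (restrictor triples failing the scope): 1.

1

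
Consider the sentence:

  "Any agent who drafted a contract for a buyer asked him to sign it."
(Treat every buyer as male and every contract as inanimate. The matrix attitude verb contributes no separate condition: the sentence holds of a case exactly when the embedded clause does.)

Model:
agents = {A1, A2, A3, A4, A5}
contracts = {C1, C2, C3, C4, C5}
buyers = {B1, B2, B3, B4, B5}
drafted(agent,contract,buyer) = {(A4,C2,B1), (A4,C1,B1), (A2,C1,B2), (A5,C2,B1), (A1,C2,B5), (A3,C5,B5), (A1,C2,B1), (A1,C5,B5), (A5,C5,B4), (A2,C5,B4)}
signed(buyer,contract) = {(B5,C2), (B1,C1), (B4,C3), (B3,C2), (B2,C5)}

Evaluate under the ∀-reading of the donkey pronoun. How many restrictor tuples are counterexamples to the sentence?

"him" takes "a buyer" as antecedent and "it" takes "a contract"; both are donkey pronouns co-varying with the restrictor.
Strong reading: for every (a,c,b) with drafted(a,c,b), signed(b,c).
Restrictor triples: (A1,C2,B1)→signed(B1,C2) ✗  (A1,C2,B5)→signed(B5,C2) ✓  (A1,C5,B5)→signed(B5,C5) ✗  (A2,C1,B2)→signed(B2,C1) ✗  (A2,C5,B4)→signed(B4,C5) ✗  (A3,C5,B5)→signed(B5,C5) ✗  (A4,C1,B1)→signed(B1,C1) ✓  (A4,C2,B1)→signed(B1,C2) ✗  (A5,C2,B1)→signed(B1,C2) ✗  (A5,C5,B4)→signed(B4,C5) ✗
Counterexamples (restrictor triples failing the scope): 8.

8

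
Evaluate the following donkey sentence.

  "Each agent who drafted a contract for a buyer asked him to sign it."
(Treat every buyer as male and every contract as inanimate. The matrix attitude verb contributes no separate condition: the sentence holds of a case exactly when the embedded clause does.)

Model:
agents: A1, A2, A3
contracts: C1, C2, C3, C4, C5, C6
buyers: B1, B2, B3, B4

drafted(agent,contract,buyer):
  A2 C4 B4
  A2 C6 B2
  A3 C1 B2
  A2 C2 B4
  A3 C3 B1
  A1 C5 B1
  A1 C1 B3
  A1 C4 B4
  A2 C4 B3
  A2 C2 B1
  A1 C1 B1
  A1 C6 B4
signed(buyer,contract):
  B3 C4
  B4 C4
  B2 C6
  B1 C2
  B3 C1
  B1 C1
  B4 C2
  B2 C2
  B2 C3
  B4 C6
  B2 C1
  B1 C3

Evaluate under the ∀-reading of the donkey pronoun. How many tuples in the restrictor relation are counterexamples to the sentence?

1

"him" takes "a buyer" as antecedent and "it" takes "a contract"; both are donkey pronouns co-varying with the restrictor.
Strong reading: for every (a,c,b) with drafted(a,c,b), signed(b,c).
Restrictor triples: (A1,C1,B1)→signed(B1,C1) ✓  (A1,C1,B3)→signed(B3,C1) ✓  (A1,C4,B4)→signed(B4,C4) ✓  (A1,C5,B1)→signed(B1,C5) ✗  (A1,C6,B4)→signed(B4,C6) ✓  (A2,C2,B1)→signed(B1,C2) ✓  (A2,C2,B4)→signed(B4,C2) ✓  (A2,C4,B3)→signed(B3,C4) ✓  (A2,C4,B4)→signed(B4,C4) ✓  (A2,C6,B2)→signed(B2,C6) ✓  (A3,C1,B2)→signed(B2,C1) ✓  (A3,C3,B1)→signed(B1,C3) ✓
Counterexamples (restrictor triples failing the scope): 1.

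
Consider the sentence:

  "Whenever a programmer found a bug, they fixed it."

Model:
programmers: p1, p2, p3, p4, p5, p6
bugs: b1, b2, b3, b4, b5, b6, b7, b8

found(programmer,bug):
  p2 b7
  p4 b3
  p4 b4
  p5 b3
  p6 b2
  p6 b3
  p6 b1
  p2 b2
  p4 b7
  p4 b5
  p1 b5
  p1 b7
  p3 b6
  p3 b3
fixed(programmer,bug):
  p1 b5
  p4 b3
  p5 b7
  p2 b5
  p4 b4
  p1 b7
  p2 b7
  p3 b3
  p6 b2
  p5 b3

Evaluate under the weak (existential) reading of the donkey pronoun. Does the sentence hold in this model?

True

"it" takes "a bug" as antecedent — a donkey pronoun bound across the clause boundary.
Weak reading: every programmer p with some found-bug has at least one found-bug b such that fixed(p,b).
Per programmer: p1:✓  p2:✓  p3:✓  p4:✓  p5:✓  p6:✓
Every programmer in the restrictor has a witness.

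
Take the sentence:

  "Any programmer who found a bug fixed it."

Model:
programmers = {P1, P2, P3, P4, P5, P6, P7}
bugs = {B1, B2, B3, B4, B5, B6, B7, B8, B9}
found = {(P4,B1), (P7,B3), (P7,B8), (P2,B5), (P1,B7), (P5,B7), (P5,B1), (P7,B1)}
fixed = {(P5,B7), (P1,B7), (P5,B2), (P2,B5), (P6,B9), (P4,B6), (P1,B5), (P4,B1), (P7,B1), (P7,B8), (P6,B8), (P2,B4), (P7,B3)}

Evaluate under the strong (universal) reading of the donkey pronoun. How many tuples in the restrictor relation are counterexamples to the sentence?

"it" takes "a bug" as antecedent — a donkey pronoun bound across the clause boundary.
Strong reading: for every (p,b) with found(p,b), fixed(p,b).
Restrictor pairs: (P1,B7) ✓  (P2,B5) ✓  (P4,B1) ✓  (P5,B1) ✗  (P5,B7) ✓  (P7,B1) ✓  (P7,B3) ✓  (P7,B8) ✓
Counterexamples (restrictor pairs failing the scope): 1.

1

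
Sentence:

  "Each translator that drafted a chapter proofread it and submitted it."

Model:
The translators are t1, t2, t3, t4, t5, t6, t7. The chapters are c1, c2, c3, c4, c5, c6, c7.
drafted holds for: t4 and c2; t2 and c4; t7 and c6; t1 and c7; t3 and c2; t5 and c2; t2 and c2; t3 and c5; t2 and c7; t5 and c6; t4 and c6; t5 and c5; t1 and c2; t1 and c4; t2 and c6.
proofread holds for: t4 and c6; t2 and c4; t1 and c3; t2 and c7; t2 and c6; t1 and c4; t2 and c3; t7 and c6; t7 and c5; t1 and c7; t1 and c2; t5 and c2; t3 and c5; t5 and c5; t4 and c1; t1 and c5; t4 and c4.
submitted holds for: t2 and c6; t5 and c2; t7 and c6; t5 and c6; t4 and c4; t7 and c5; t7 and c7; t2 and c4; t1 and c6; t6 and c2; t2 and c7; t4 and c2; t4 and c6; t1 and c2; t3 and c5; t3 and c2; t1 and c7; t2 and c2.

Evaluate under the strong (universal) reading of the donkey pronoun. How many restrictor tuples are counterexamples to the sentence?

6

"it" takes "a chapter" as antecedent — a donkey pronoun bound across the clause boundary.
Strong reading: for every (t,c) with drafted(t,c), proofread(t,c) ∧ submitted(t,c).
Restrictor pairs: (t1,c2) ✓  (t1,c4) ✗  (t1,c7) ✓  (t2,c2) ✗  (t2,c4) ✓  (t2,c6) ✓  (t2,c7) ✓  (t3,c2) ✗  (t3,c5) ✓  (t4,c2) ✗  (t4,c6) ✓  (t5,c2) ✓  (t5,c5) ✗  (t5,c6) ✗  (t7,c6) ✓
Counterexamples (restrictor pairs failing the scope): 6.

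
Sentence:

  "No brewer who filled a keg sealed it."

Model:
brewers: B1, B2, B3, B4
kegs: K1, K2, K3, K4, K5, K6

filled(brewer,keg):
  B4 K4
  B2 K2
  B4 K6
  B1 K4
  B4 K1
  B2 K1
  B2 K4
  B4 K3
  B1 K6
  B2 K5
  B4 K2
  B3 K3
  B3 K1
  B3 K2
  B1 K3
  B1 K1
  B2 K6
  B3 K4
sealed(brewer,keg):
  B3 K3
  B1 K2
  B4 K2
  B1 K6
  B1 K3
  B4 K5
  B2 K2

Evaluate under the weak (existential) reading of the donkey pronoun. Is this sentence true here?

"it" takes "a keg" as antecedent — a donkey pronoun bound across the clause boundary.
Truth condition: for no (b,k) with filled(b,k) does sealed(b,k) hold.
Restrictor pairs — does the scope hold? (B1,K1):fails  (B1,K3):holds  (B1,K4):fails  (B1,K6):holds  (B2,K1):fails  (B2,K2):holds  (B2,K4):fails  (B2,K5):fails  (B2,K6):fails  (B3,K1):fails  (B3,K2):fails  (B3,K3):holds  (B3,K4):fails  (B4,K1):fails  (B4,K2):holds  (B4,K3):fails  (B4,K4):fails  (B4,K6):fails
Scope holds for 5 pair(s), so the sentence is false.

False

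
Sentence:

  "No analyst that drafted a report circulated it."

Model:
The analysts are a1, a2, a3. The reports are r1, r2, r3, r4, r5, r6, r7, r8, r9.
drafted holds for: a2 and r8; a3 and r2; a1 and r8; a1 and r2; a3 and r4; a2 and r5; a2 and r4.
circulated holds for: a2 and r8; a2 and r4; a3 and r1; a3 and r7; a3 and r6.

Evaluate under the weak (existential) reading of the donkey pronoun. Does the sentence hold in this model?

"it" takes "a report" as antecedent — a donkey pronoun bound across the clause boundary.
Truth condition: for no (a,r) with drafted(a,r) does circulated(a,r) hold.
Restrictor pairs — does the scope hold? (a1,r2):fails  (a1,r8):fails  (a2,r4):holds  (a2,r5):fails  (a2,r8):holds  (a3,r2):fails  (a3,r4):fails
Scope holds for 2 pair(s), so the sentence is false.

False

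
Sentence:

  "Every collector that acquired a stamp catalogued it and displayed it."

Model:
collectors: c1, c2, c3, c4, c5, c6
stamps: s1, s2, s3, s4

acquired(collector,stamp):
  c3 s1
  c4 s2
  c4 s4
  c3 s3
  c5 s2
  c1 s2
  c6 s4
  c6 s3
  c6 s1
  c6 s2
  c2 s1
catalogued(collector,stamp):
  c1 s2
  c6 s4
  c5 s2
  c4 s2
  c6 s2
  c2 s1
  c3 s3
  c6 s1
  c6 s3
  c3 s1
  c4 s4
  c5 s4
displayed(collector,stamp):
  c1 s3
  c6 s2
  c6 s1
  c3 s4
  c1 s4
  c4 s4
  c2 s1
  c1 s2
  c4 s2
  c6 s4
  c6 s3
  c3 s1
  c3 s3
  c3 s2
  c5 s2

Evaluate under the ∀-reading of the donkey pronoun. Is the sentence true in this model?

"it" takes "a stamp" as antecedent — a donkey pronoun bound across the clause boundary.
Strong reading: for every (c,s) with acquired(c,s), catalogued(c,s) ∧ displayed(c,s).
Restrictor pairs: (c1,s2) ✓  (c2,s1) ✓  (c3,s1) ✓  (c3,s3) ✓  (c4,s2) ✓  (c4,s4) ✓  (c5,s2) ✓  (c6,s1) ✓  (c6,s2) ✓  (c6,s3) ✓  (c6,s4) ✓
Every restrictor pair satisfies the scope.

True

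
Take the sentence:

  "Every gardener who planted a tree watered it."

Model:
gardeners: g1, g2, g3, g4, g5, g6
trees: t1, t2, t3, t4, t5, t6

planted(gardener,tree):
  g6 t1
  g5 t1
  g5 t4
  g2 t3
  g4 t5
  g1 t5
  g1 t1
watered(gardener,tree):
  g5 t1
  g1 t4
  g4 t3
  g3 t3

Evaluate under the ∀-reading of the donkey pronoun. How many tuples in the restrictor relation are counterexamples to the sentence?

6

"it" takes "a tree" as antecedent — a donkey pronoun bound across the clause boundary.
Strong reading: for every (g,t) with planted(g,t), watered(g,t).
Restrictor pairs: (g1,t1) ✗  (g1,t5) ✗  (g2,t3) ✗  (g4,t5) ✗  (g5,t1) ✓  (g5,t4) ✗  (g6,t1) ✗
Counterexamples (restrictor pairs failing the scope): 6.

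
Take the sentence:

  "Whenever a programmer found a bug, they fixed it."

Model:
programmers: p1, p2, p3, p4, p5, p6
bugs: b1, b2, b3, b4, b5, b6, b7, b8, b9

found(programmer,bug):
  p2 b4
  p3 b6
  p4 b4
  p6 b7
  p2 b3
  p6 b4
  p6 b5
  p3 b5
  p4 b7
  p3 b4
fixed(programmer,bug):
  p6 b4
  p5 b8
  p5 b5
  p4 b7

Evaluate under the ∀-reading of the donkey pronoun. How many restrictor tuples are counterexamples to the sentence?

8

"it" takes "a bug" as antecedent — a donkey pronoun bound across the clause boundary.
Strong reading: for every (p,b) with found(p,b), fixed(p,b).
Restrictor pairs: (p2,b3) ✗  (p2,b4) ✗  (p3,b4) ✗  (p3,b5) ✗  (p3,b6) ✗  (p4,b4) ✗  (p4,b7) ✓  (p6,b4) ✓  (p6,b5) ✗  (p6,b7) ✗
Counterexamples (restrictor pairs failing the scope): 8.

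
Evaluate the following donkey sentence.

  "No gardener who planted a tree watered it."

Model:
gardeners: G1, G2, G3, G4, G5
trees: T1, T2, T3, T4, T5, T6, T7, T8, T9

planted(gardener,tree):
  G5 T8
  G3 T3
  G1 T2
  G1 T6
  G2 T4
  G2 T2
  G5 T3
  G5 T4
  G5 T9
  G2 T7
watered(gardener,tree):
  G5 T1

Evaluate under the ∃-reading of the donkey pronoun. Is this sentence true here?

True

"it" takes "a tree" as antecedent — a donkey pronoun bound across the clause boundary.
Truth condition: for no (g,t) with planted(g,t) does watered(g,t) hold.
Restrictor pairs — does the scope hold? (G1,T2):fails  (G1,T6):fails  (G2,T2):fails  (G2,T4):fails  (G2,T7):fails  (G3,T3):fails  (G5,T3):fails  (G5,T4):fails  (G5,T8):fails  (G5,T9):fails
Scope holds for no restrictor pair, so the sentence is true.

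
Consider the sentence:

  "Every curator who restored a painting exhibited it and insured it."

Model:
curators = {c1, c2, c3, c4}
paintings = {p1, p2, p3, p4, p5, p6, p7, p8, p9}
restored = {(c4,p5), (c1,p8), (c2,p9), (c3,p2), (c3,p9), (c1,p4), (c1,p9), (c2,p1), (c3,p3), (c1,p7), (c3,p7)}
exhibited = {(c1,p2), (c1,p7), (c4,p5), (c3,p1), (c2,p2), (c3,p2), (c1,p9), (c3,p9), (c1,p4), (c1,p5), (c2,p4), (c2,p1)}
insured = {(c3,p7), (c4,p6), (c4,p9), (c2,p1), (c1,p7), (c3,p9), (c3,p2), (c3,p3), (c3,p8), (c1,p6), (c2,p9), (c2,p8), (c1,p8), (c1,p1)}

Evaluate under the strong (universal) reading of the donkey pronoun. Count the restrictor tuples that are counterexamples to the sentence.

7

"it" takes "a painting" as antecedent — a donkey pronoun bound across the clause boundary.
Strong reading: for every (c,p) with restored(c,p), exhibited(c,p) ∧ insured(c,p).
Restrictor pairs: (c1,p4) ✗  (c1,p7) ✓  (c1,p8) ✗  (c1,p9) ✗  (c2,p1) ✓  (c2,p9) ✗  (c3,p2) ✓  (c3,p3) ✗  (c3,p7) ✗  (c3,p9) ✓  (c4,p5) ✗
Counterexamples (restrictor pairs failing the scope): 7.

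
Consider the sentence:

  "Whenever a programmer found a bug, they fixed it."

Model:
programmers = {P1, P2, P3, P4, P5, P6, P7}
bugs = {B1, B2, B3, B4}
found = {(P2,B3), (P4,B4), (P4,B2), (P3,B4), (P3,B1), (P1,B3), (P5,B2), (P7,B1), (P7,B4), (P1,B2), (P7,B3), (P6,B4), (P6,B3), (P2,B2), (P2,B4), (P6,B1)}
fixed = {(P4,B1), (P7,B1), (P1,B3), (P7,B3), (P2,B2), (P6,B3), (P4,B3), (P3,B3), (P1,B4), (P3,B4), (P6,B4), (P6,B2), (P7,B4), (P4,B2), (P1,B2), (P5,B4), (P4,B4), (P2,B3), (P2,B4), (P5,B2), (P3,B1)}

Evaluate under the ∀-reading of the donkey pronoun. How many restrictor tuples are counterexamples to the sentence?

1

"it" takes "a bug" as antecedent — a donkey pronoun bound across the clause boundary.
Strong reading: for every (p,b) with found(p,b), fixed(p,b).
Restrictor pairs: (P1,B2) ✓  (P1,B3) ✓  (P2,B2) ✓  (P2,B3) ✓  (P2,B4) ✓  (P3,B1) ✓  (P3,B4) ✓  (P4,B2) ✓  (P4,B4) ✓  (P5,B2) ✓  (P6,B1) ✗  (P6,B3) ✓  (P6,B4) ✓  (P7,B1) ✓  (P7,B3) ✓  (P7,B4) ✓
Counterexamples (restrictor pairs failing the scope): 1.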